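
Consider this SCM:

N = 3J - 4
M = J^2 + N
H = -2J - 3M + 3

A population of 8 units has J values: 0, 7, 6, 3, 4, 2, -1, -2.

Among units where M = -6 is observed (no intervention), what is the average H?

Observing M=-6 restricts to units where M's equation naturally yields -6: J ∈ {-1, -2}. In that subpopulation H = 23, 25, mean 24.

24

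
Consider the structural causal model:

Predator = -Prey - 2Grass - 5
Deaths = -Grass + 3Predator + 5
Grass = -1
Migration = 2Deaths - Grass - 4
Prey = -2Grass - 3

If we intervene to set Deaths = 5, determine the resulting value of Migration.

7

Intervening sets Deaths = 5 and removes its equation (Deaths = -Grass + 3Predator + 5).
Migration = 2Deaths - Grass - 4  [with Deaths=5, Grass=-1]  = 7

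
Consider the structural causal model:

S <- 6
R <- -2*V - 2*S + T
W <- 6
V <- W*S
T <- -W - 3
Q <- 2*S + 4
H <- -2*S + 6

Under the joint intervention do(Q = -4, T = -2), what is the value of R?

-86

The joint intervention fixes Q = -4, T = -2, removing each variable's own equation.
V = W*S  [with W=6, S=6]  = 36
R = -2*V - 2*S + T  [with V=36, S=6, T=-2]  = -86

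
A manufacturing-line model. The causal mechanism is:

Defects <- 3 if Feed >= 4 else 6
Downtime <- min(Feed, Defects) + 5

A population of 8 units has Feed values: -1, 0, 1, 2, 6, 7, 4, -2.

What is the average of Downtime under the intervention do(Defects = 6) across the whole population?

The intervention sets Defects=6 in all 8 units regardless of Feed. Recomputing Downtime per unit gives 4, 5, 6, 7, 11, 11, 9, 3; average 7.

7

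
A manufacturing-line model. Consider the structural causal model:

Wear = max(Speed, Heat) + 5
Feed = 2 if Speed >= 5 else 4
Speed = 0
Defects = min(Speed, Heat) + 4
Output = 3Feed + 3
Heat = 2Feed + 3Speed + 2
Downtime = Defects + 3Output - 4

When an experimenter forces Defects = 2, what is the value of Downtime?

43

Under do(Defects=2), the mechanism Defects = min(Speed, Heat) + 4 is discarded; Defects is fixed at 2.
Feed = 2 if Speed >= 5 else 4  [with Speed=0]  = 4
Output = 3Feed + 3  [with Feed=4]  = 15
Downtime = Defects + 3Output - 4  [with Defects=2, Output=15]  = 43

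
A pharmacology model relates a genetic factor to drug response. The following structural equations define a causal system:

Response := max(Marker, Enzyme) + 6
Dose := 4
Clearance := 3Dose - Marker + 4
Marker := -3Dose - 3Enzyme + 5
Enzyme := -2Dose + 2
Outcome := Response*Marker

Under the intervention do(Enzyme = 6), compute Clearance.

do(Enzyme=6) replaces the equation Enzyme := -2Dose + 2 with the constant Enzyme = 6.
Marker = -3Dose - 3Enzyme + 5  [with Dose=4, Enzyme=6]  = -25
Clearance = 3Dose - Marker + 4  [with Dose=4, Marker=-25]  = 41

41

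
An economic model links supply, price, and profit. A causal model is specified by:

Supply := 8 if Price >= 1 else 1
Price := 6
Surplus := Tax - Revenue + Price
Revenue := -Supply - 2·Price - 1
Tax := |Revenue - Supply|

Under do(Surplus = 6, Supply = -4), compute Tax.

5

Setting Surplus = 6, Supply = -4 by intervention discards those variables' equations.
Revenue = -Supply - 2·Price - 1  [with Supply=-4, Price=6]  = -9
Tax = |Revenue - Supply|  [with Revenue=-9, Supply=-4]  = 5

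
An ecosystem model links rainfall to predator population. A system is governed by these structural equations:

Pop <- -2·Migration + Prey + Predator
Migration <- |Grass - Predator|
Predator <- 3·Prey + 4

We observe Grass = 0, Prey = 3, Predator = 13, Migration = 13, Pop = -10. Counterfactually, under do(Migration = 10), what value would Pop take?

Intervening sets Migration = 10 and removes its equation (Migration <- |Grass - Predator|).
Predator = 3·Prey + 4  [with Prey=3]  = 13
Pop = -2·Migration + Prey + Predator  [with Migration=10, Prey=3, Predator=13]  = -4

-4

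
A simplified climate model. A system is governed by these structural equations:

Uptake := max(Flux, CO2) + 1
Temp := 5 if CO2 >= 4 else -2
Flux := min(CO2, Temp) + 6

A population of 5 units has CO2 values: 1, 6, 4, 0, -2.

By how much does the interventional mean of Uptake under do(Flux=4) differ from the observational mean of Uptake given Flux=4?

0.4

The intervention sets Flux=4 in all 5 units regardless of CO2. Recomputing Uptake per unit gives 5, 7, 5, 5, 5; average 5.4.
Conditioning on Flux=4 selects the 3 unit(s) with CO2 ∈ {1, 0, -2}. Their Uptake values: 5, 5, 5. Mean = 5.
Difference = 5.4 − 5 = 0.4.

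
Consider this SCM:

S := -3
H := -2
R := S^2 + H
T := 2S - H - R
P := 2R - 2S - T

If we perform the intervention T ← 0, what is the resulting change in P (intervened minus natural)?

-11

Intervening sets T = 0 and removes its equation (T := 2S - H - R).
R = S^2 + H  [with S=-3, H=-2]  = 7
P = 2R - 2S - T  [with R=7, S=-3, T=0]  = 20
Without intervention: R = S^2 + H  [with S=-3, H=-2]  = 7; T = 2S - H - R  [with S=-3, H=-2, R=7]  = -11; P = 2R - 2S - T  [with R=7, S=-3, T=-11]  = 31.
Change = 20 − 31 = -11.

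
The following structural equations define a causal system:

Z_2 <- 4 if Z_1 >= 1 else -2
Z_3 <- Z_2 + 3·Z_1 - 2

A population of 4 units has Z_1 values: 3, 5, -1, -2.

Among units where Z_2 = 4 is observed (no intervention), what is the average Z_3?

E[Z_3|Z_2=4] averages over only the 2 units with Z_2=4 (Z_1 = 3, 5): Z_3 = 11, 17, mean 14.

14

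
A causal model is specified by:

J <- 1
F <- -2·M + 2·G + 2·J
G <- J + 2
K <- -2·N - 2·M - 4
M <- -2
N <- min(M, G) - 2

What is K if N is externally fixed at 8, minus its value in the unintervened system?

-24

Under do(N=8), the mechanism N <- min(M, G) - 2 is discarded; N is fixed at 8.
K = -2·N - 2·M - 4  [with N=8, M=-2]  = -16
Without intervention: G = J + 2  [with J=1]  = 3; N = min(M, G) - 2  [with M=-2, G=3]  = -4; K = -2·N - 2·M - 4  [with N=-4, M=-2]  = 8.
Change = -16 − 8 = -24.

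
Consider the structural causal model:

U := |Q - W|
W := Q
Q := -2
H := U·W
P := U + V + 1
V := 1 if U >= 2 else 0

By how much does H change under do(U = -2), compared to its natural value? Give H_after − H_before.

4

The intervention breaks the incoming arrows to U: U := |Q - W| no longer applies, and U = -2.
W = Q  [with Q=-2]  = -2
H = U·W  [with U=-2, W=-2]  = 4
Without intervention: W = Q  [with Q=-2]  = -2; U = |Q - W|  [with Q=-2, W=-2]  = 0; H = U·W  [with U=0, W=-2]  = 0.
Change = 4 − 0 = 4.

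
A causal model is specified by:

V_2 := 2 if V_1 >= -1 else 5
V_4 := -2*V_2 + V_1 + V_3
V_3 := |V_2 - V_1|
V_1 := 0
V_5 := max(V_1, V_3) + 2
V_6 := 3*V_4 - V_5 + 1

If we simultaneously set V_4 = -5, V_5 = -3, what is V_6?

-11

The joint intervention fixes V_4 = -5, V_5 = -3, removing each variable's own equation.
V_6 = 3*V_4 - V_5 + 1  [with V_4=-5, V_5=-3]  = -11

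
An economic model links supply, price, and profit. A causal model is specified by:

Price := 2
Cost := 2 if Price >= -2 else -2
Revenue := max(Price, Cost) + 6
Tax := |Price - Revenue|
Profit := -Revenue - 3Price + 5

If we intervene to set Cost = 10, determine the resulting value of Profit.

-17

do(Cost=10) replaces the equation Cost := 2 if Price >= -2 else -2 with the constant Cost = 10.
Revenue = max(Price, Cost) + 6  [with Price=2, Cost=10]  = 16
Profit = -Revenue - 3Price + 5  [with Revenue=16, Price=2]  = -17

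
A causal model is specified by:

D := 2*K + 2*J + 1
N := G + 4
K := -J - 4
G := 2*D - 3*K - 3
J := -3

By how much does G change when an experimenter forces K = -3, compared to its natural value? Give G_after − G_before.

Under do(K=-3), the mechanism K := -J - 4 is discarded; K is fixed at -3.
D = 2*K + 2*J + 1  [with K=-3, J=-3]  = -11
G = 2*D - 3*K - 3  [with D=-11, K=-3]  = -16
Without intervention: K = -J - 4  [with J=-3]  = -1; D = 2*K + 2*J + 1  [with K=-1, J=-3]  = -7; G = 2*D - 3*K - 3  [with D=-7, K=-1]  = -14.
Change = -16 − (-14) = -2.

-2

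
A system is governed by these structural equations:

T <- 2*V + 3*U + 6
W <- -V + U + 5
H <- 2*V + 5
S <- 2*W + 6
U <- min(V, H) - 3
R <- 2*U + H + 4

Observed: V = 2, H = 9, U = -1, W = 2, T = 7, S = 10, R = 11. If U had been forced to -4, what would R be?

5

The intervention breaks the incoming arrows to U: U <- min(V, H) - 3 no longer applies, and U = -4.
H = 2*V + 5  [with V=2]  = 9
R = 2*U + H + 4  [with U=-4, H=9]  = 5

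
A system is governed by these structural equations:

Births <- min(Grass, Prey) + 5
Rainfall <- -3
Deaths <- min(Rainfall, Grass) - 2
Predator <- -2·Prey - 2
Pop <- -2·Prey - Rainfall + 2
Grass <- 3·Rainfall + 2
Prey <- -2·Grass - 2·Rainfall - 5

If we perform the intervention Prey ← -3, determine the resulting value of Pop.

11

The intervention breaks the incoming arrows to Prey: Prey <- -2·Grass - 2·Rainfall - 5 no longer applies, and Prey = -3.
Pop = -2·Prey - Rainfall + 2  [with Prey=-3, Rainfall=-3]  = 11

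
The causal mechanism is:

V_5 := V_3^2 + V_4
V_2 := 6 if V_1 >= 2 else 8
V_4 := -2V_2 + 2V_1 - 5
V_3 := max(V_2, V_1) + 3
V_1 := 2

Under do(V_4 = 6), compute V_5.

Intervening sets V_4 = 6 and removes its equation (V_4 := -2V_2 + 2V_1 - 5).
V_2 = 6 if V_1 >= 2 else 8  [with V_1=2]  = 6
V_3 = max(V_2, V_1) + 3  [with V_2=6, V_1=2]  = 9
V_5 = V_3^2 + V_4  [with V_3=9, V_4=6]  = 87

87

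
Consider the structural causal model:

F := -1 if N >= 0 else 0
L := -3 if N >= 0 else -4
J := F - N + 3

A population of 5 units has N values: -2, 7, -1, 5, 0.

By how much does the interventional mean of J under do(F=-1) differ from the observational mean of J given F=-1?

Under do(F=-1), F's equation is replaced by F=-1 for every unit. Per-unit J: 4, -5, 3, -3, 2. Mean = 0.2.
Observing F=-1 restricts to units where F's equation naturally yields -1: N ∈ {7, 5, 0}. In that subpopulation J = -5, -3, 2, mean -2.
Difference = 0.2 − (-2) = 2.2.

2.2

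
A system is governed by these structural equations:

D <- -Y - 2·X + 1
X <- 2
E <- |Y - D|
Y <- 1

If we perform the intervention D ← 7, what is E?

The intervention breaks the incoming arrows to D: D <- -Y - 2·X + 1 no longer applies, and D = 7.
E = |Y - D|  [with Y=1, D=7]  = 6

6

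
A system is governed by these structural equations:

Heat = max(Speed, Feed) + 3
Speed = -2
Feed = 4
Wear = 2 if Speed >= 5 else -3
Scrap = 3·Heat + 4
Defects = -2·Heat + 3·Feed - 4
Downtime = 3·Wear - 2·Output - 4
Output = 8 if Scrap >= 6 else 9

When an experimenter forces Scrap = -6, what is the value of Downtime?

-31

Intervening sets Scrap = -6 and removes its equation (Scrap = 3·Heat + 4).
Wear = 2 if Speed >= 5 else -3  [with Speed=-2]  = -3
Output = 8 if Scrap >= 6 else 9  [with Scrap=-6]  = 9
Downtime = 3·Wear - 2·Output - 4  [with Wear=-3, Output=9]  = -31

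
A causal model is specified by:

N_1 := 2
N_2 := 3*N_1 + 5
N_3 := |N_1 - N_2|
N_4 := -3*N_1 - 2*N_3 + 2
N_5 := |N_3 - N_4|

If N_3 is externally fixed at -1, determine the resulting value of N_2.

Under do(N_3=-1), the mechanism N_3 := |N_1 - N_2| is discarded; N_3 is fixed at -1.
Since N_2 is not a descendant of the intervened variable, it is unaffected.
N_2 = 3*N_1 + 5  [with N_1=2]  = 11

11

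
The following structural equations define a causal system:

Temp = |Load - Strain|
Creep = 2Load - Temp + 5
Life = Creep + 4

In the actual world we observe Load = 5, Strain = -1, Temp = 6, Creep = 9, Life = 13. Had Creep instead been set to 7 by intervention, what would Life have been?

Intervening sets Creep = 7 and removes its equation (Creep = 2Load - Temp + 5).
Life = Creep + 4  [with Creep=7]  = 11

11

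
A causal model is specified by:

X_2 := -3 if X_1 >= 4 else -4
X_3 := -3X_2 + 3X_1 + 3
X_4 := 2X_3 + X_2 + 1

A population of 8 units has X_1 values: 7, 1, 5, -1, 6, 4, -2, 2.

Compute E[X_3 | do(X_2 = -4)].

23.25

Under do(X_2=-4), X_2's equation is replaced by X_2=-4 for every unit. Per-unit X_3: 36, 18, 30, 12, 33, 27, 9, 21. Mean = 23.25.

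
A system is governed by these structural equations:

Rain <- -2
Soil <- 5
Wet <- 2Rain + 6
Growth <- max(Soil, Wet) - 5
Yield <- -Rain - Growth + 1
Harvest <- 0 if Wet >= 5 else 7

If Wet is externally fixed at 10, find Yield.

do(Wet=10) replaces the equation Wet <- 2Rain + 6 with the constant Wet = 10.
Growth = max(Soil, Wet) - 5  [with Soil=5, Wet=10]  = 5
Yield = -Rain - Growth + 1  [with Rain=-2, Growth=5]  = -2

-2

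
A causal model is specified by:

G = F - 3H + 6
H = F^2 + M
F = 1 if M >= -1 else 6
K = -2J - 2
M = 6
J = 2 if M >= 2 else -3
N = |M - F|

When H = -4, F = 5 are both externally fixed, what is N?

The joint intervention fixes H = -4, F = 5, removing each variable's own equation.
N = |M - F|  [with M=6, F=5]  = 1

1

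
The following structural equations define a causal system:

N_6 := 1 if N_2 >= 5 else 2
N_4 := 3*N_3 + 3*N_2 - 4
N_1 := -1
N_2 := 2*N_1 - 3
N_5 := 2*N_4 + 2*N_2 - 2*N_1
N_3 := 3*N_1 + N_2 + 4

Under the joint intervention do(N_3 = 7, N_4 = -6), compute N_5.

-20

Setting N_3 = 7, N_4 = -6 by intervention discards those variables' equations.
N_2 = 2*N_1 - 3  [with N_1=-1]  = -5
N_5 = 2*N_4 + 2*N_2 - 2*N_1  [with N_4=-6, N_2=-5, N_1=-1]  = -20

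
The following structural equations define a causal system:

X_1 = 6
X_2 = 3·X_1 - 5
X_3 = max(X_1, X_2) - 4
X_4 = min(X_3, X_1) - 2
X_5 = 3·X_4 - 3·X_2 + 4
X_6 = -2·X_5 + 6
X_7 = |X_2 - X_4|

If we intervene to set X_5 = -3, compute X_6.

The intervention breaks the incoming arrows to X_5: X_5 = 3·X_4 - 3·X_2 + 4 no longer applies, and X_5 = -3.
X_6 = -2·X_5 + 6  [with X_5=-3]  = 12

12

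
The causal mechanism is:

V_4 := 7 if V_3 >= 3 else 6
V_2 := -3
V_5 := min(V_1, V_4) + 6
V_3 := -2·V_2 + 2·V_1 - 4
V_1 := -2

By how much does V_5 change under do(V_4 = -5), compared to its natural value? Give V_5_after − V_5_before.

Intervening sets V_4 = -5 and removes its equation (V_4 := 7 if V_3 >= 3 else 6).
V_5 = min(V_1, V_4) + 6  [with V_1=-2, V_4=-5]  = 1
Without intervention: V_3 = -2·V_2 + 2·V_1 - 4  [with V_2=-3, V_1=-2]  = -2; V_4 = 7 if V_3 >= 3 else 6  [with V_3=-2]  = 6; V_5 = min(V_1, V_4) + 6  [with V_1=-2, V_4=6]  = 4.
Change = 1 − 4 = -3.

-3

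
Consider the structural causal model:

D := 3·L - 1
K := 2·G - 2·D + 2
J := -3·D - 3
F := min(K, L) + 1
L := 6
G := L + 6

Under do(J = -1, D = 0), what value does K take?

26

Under do(J = -1, D = 0), each intervened variable's structural equation is replaced by its fixed value.
G = L + 6  [with L=6]  = 12
K = 2·G - 2·D + 2  [with G=12, D=0]  = 26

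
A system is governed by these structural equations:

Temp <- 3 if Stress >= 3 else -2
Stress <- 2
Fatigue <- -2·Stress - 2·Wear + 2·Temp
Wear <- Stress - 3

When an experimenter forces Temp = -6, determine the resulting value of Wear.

-1

The intervention breaks the incoming arrows to Temp: Temp <- 3 if Stress >= 3 else -2 no longer applies, and Temp = -6.
Since Wear is not a descendant of the intervened variable, it is unaffected.
Wear = Stress - 3  [with Stress=2]  = -1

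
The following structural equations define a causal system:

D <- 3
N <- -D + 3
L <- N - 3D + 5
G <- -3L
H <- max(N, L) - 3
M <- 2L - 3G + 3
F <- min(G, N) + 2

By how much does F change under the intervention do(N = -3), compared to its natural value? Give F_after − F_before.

Under do(N=-3), the mechanism N <- -D + 3 is discarded; N is fixed at -3.
L = N - 3D + 5  [with N=-3, D=3]  = -7
G = -3L  [with L=-7]  = 21
F = min(G, N) + 2  [with G=21, N=-3]  = -1
Without intervention: N = -D + 3  [with D=3]  = 0; L = N - 3D + 5  [with N=0, D=3]  = -4; G = -3L  [with L=-4]  = 12; F = min(G, N) + 2  [with G=12, N=0]  = 2.
Change = -1 − 2 = -3.

-3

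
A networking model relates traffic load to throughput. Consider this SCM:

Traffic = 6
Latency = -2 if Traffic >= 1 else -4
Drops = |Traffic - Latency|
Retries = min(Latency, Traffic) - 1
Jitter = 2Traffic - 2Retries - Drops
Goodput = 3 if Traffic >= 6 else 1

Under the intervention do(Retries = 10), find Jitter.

Intervening sets Retries = 10 and removes its equation (Retries = min(Latency, Traffic) - 1).
Latency = -2 if Traffic >= 1 else -4  [with Traffic=6]  = -2
Drops = |Traffic - Latency|  [with Traffic=6, Latency=-2]  = 8
Jitter = 2Traffic - 2Retries - Drops  [with Traffic=6, Retries=10, Drops=8]  = -16

-16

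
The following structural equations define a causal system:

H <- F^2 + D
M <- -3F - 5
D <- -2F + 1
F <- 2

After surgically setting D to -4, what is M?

Under do(D=-4), the mechanism D <- -2F + 1 is discarded; D is fixed at -4.
Since M is not a descendant of the intervened variable, it is unaffected.
M = -3F - 5  [with F=2]  = -11

-11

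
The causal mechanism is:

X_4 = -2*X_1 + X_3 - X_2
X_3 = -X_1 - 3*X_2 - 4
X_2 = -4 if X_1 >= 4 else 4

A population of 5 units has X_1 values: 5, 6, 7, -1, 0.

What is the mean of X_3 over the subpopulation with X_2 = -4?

2

E[X_3|X_2=-4] averages over only the 3 units with X_2=-4 (X_1 = 5, 6, 7): X_3 = 3, 2, 1, mean 2.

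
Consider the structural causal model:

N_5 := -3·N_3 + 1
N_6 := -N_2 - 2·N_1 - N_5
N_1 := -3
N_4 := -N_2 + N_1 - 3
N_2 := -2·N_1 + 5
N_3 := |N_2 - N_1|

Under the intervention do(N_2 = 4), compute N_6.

Under do(N_2=4), the mechanism N_2 := -2·N_1 + 5 is discarded; N_2 is fixed at 4.
N_3 = |N_2 - N_1|  [with N_2=4, N_1=-3]  = 7
N_5 = -3·N_3 + 1  [with N_3=7]  = -20
N_6 = -N_2 - 2·N_1 - N_5  [with N_2=4, N_1=-3, N_5=-20]  = 22

22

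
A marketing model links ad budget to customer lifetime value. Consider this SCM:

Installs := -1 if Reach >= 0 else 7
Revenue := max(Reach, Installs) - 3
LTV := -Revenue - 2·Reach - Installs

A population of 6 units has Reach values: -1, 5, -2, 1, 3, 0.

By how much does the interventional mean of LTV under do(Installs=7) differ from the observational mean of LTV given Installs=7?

-5

do(Installs=7) breaks Installs's dependence on Reach. With Installs=7 fixed, LTV across the units is -9, -21, -7, -13, -17, -11, mean -13.
E[LTV|Installs=7] averages over only the 2 units with Installs=7 (Reach = -1, -2): LTV = -9, -7, mean -8.
Difference = -13 − (-8) = -5.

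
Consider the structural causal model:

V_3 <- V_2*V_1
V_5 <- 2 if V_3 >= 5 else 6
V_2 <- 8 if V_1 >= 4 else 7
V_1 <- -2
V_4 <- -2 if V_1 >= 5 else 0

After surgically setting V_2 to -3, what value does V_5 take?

2

do(V_2=-3) replaces the equation V_2 <- 8 if V_1 >= 4 else 7 with the constant V_2 = -3.
V_3 = V_2*V_1  [with V_2=-3, V_1=-2]  = 6
V_5 = 2 if V_3 >= 5 else 6  [with V_3=6]  = 2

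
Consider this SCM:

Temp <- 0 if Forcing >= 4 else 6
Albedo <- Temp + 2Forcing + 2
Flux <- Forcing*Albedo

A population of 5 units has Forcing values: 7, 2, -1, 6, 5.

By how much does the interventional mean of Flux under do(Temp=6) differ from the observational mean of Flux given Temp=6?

Under do(Temp=6), Temp's equation is replaced by Temp=6 for every unit. Per-unit Flux: 154, 24, -6, 120, 90. Mean = 76.4.
Conditioning on Temp=6 selects the 2 unit(s) with Forcing ∈ {2, -1}. Their Flux values: 24, -6. Mean = 9.
Difference = 76.4 − 9 = 67.4.

67.4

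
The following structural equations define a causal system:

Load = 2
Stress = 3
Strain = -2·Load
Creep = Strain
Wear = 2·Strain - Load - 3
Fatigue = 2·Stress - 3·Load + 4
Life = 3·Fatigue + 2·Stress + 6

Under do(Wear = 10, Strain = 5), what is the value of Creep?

Under do(Wear = 10, Strain = 5), each intervened variable's structural equation is replaced by its fixed value.
Creep = Strain  [with Strain=5]  = 5

5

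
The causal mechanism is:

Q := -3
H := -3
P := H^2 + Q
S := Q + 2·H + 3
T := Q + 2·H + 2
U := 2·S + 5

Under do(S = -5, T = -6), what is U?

-5

The joint intervention fixes S = -5, T = -6, removing each variable's own equation.
U = 2·S + 5  [with S=-5]  = -5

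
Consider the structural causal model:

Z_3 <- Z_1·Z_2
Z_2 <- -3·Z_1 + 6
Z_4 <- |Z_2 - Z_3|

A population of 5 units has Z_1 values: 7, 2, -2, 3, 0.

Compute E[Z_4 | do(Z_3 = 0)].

7.2

do(Z_3=0) breaks Z_3's dependence on Z_1. With Z_3=0 fixed, Z_4 across the units is 15, 0, 12, 3, 6, mean 7.2.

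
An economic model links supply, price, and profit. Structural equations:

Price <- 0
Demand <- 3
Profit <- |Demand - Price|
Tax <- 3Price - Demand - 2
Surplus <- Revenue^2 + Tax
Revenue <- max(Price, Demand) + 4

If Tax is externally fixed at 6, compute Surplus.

55

Under do(Tax=6), the mechanism Tax <- 3Price - Demand - 2 is discarded; Tax is fixed at 6.
Revenue = max(Price, Demand) + 4  [with Price=0, Demand=3]  = 7
Surplus = Revenue^2 + Tax  [with Revenue=7, Tax=6]  = 55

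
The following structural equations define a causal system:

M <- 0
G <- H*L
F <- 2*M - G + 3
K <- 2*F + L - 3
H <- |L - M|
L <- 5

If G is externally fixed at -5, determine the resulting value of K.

Under do(G=-5), the mechanism G <- H*L is discarded; G is fixed at -5.
F = 2*M - G + 3  [with M=0, G=-5]  = 8
K = 2*F + L - 3  [with F=8, L=5]  = 18

18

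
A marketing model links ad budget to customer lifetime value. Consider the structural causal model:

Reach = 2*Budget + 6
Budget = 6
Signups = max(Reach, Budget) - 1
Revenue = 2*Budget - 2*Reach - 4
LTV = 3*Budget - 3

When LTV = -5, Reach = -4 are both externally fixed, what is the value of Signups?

Setting LTV = -5, Reach = -4 by intervention discards those variables' equations.
Signups = max(Reach, Budget) - 1  [with Reach=-4, Budget=6]  = 5

5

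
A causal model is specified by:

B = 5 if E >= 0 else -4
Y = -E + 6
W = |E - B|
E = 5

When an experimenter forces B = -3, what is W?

Under do(B=-3), the mechanism B = 5 if E >= 0 else -4 is discarded; B is fixed at -3.
W = |E - B|  [with E=5, B=-3]  = 8

8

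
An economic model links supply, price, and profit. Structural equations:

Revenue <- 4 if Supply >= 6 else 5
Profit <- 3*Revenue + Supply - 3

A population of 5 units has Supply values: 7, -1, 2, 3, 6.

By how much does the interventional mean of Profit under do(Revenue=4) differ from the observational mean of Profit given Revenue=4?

Every unit gets Revenue=4 under the intervention. Profit values become 16, 8, 11, 12, 15; E[Profit|do(Revenue=4)] = 12.4.
E[Profit|Revenue=4] averages over only the 2 units with Revenue=4 (Supply = 7, 6): Profit = 16, 15, mean 15.5.
Difference = 12.4 − 15.5 = -3.1.

-3.1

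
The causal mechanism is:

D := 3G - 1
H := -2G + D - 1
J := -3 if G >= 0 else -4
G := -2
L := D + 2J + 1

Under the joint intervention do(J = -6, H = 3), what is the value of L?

-18

Setting J = -6, H = 3 by intervention discards those variables' equations.
D = 3G - 1  [with G=-2]  = -7
L = D + 2J + 1  [with D=-7, J=-6]  = -18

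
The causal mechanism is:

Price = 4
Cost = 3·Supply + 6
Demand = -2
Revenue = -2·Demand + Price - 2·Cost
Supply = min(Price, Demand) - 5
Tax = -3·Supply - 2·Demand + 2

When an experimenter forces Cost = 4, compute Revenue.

0

Intervening sets Cost = 4 and removes its equation (Cost = 3·Supply + 6).
Revenue = -2·Demand + Price - 2·Cost  [with Demand=-2, Price=4, Cost=4]  = 0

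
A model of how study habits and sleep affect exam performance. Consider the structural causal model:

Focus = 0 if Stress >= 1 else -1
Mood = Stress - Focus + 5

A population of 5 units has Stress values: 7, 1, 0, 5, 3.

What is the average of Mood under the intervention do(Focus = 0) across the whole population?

8.2

Every unit gets Focus=0 under the intervention. Mood values become 12, 6, 5, 10, 8; E[Mood|do(Focus=0)] = 8.2.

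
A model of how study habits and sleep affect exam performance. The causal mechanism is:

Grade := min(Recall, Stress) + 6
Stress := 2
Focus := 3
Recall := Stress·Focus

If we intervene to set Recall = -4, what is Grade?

2

The intervention breaks the incoming arrows to Recall: Recall := Stress·Focus no longer applies, and Recall = -4.
Grade = min(Recall, Stress) + 6  [with Recall=-4, Stress=2]  = 2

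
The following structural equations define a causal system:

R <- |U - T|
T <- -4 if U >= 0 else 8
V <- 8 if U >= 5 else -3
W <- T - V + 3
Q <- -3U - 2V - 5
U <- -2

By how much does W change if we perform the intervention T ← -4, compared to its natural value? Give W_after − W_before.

do(T=-4) replaces the equation T <- -4 if U >= 0 else 8 with the constant T = -4.
V = 8 if U >= 5 else -3  [with U=-2]  = -3
W = T - V + 3  [with T=-4, V=-3]  = 2
Without intervention: T = -4 if U >= 0 else 8  [with U=-2]  = 8; V = 8 if U >= 5 else -3  [with U=-2]  = -3; W = T - V + 3  [with T=8, V=-3]  = 14.
Change = 2 − 14 = -12.

-12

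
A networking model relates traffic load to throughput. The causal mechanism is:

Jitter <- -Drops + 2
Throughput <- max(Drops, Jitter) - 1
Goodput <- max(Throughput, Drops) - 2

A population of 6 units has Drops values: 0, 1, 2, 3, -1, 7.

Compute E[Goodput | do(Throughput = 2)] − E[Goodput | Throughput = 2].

Under do(Throughput=2), Throughput's equation is replaced by Throughput=2 for every unit. Per-unit Goodput: 0, 0, 0, 1, 0, 5. Mean = 1.
E[Goodput|Throughput=2] averages over only the 2 units with Throughput=2 (Drops = 3, -1): Goodput = 1, 0, mean 0.5.
Difference = 1 − 0.5 = 0.5.

0.5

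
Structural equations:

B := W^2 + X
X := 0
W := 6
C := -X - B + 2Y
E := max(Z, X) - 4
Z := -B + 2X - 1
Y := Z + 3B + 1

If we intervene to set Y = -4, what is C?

-44

Under do(Y=-4), the mechanism Y := Z + 3B + 1 is discarded; Y is fixed at -4.
B = W^2 + X  [with W=6, X=0]  = 36
C = -X - B + 2Y  [with X=0, B=36, Y=-4]  = -44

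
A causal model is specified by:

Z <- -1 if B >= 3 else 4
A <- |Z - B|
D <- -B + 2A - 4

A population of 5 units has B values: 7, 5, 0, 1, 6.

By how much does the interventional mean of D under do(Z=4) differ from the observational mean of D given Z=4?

-5.1

The intervention sets Z=4 in all 5 units regardless of B. Recomputing D per unit gives -5, -7, 4, 1, -6; average -2.6.
Conditioning on Z=4 selects the 2 unit(s) with B ∈ {0, 1}. Their D values: 4, 1. Mean = 2.5.
Difference = -2.6 − 2.5 = -5.1.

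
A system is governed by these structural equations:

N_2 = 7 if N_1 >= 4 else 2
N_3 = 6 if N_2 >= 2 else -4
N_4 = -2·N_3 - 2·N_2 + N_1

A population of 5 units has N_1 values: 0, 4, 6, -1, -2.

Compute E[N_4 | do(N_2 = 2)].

-14.6

Under do(N_2=2), N_2's equation is replaced by N_2=2 for every unit. Per-unit N_4: -16, -12, -10, -17, -18. Mean = -14.6.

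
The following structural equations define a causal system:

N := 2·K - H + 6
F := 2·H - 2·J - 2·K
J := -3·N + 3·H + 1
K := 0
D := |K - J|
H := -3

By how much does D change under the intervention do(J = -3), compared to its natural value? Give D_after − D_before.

Under do(J=-3), the mechanism J := -3·N + 3·H + 1 is discarded; J is fixed at -3.
D = |K - J|  [with K=0, J=-3]  = 3
Without intervention: N = 2·K - H + 6  [with K=0, H=-3]  = 9; J = -3·N + 3·H + 1  [with N=9, H=-3]  = -35; D = |K - J|  [with K=0, J=-35]  = 35.
Change = 3 − 35 = -32.

-32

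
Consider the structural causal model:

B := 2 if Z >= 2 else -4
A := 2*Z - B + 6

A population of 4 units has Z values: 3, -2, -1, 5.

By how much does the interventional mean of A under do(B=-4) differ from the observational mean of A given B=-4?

5.5

do(B=-4) breaks B's dependence on Z. With B=-4 fixed, A across the units is 16, 6, 8, 20, mean 12.5.
Conditioning on B=-4 selects the 2 unit(s) with Z ∈ {-2, -1}. Their A values: 6, 8. Mean = 7.
Difference = 12.5 − 7 = 5.5.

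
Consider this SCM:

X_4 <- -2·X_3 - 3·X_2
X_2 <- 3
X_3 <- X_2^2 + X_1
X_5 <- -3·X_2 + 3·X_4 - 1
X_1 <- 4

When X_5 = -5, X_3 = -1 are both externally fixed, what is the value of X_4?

-7

Under do(X_5 = -5, X_3 = -1), each intervened variable's structural equation is replaced by its fixed value.
X_4 = -2·X_3 - 3·X_2  [with X_3=-1, X_2=3]  = -7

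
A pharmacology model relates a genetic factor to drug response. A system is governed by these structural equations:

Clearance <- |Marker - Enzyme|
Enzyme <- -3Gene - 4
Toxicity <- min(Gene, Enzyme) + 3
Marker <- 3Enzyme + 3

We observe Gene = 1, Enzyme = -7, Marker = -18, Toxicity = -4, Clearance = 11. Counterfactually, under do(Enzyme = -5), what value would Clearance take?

7

do(Enzyme=-5) replaces the equation Enzyme <- -3Gene - 4 with the constant Enzyme = -5.
Marker = 3Enzyme + 3  [with Enzyme=-5]  = -12
Clearance = |Marker - Enzyme|  [with Marker=-12, Enzyme=-5]  = 7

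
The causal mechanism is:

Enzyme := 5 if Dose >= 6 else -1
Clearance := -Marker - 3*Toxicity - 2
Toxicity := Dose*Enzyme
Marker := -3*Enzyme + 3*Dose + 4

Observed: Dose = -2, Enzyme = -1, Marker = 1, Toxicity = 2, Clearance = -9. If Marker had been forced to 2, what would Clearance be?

-10

do(Marker=2) replaces the equation Marker := -3*Enzyme + 3*Dose + 4 with the constant Marker = 2.
Enzyme = 5 if Dose >= 6 else -1  [with Dose=-2]  = -1
Toxicity = Dose*Enzyme  [with Dose=-2, Enzyme=-1]  = 2
Clearance = -Marker - 3*Toxicity - 2  [with Marker=2, Toxicity=2]  = -10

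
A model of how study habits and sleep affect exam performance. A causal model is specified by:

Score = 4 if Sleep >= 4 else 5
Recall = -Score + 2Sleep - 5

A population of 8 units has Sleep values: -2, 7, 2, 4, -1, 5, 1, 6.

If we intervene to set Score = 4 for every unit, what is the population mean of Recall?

-3.5

The intervention sets Score=4 in all 8 units regardless of Sleep. Recomputing Recall per unit gives -13, 5, -5, -1, -11, 1, -7, 3; average -3.5.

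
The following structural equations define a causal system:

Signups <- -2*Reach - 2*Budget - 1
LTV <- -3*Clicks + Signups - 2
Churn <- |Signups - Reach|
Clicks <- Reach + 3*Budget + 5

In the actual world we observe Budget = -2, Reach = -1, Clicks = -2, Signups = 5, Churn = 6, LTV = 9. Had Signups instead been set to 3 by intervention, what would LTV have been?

Under do(Signups=3), the mechanism Signups <- -2*Reach - 2*Budget - 1 is discarded; Signups is fixed at 3.
Clicks = Reach + 3*Budget + 5  [with Reach=-1, Budget=-2]  = -2
LTV = -3*Clicks + Signups - 2  [with Clicks=-2, Signups=3]  = 7

7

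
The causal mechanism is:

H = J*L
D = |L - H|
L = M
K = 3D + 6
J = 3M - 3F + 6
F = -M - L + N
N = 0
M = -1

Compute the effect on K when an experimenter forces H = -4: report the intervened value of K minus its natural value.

Intervening sets H = -4 and removes its equation (H = J*L).
L = M  [with M=-1]  = -1
D = |L - H|  [with L=-1, H=-4]  = 3
K = 3D + 6  [with D=3]  = 15
Without intervention: L = M  [with M=-1]  = -1; F = -M - L + N  [with M=-1, L=-1, N=0]  = 2; J = 3M - 3F + 6  [with M=-1, F=2]  = -3; H = J*L  [with J=-3, L=-1]  = 3; D = |L - H|  [with L=-1, H=3]  = 4; K = 3D + 6  [with D=4]  = 18.
Change = 15 − 18 = -3.

-3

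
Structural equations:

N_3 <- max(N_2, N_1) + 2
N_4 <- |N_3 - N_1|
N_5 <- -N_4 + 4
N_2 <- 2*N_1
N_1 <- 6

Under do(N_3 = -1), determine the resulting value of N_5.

-3

do(N_3=-1) replaces the equation N_3 <- max(N_2, N_1) + 2 with the constant N_3 = -1.
N_4 = |N_3 - N_1|  [with N_3=-1, N_1=6]  = 7
N_5 = -N_4 + 4  [with N_4=7]  = -3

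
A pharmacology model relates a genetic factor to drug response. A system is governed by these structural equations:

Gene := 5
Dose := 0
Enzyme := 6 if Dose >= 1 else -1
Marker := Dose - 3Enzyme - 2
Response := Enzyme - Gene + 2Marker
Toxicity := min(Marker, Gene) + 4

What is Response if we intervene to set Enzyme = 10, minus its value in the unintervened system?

do(Enzyme=10) replaces the equation Enzyme := 6 if Dose >= 1 else -1 with the constant Enzyme = 10.
Marker = Dose - 3Enzyme - 2  [with Dose=0, Enzyme=10]  = -32
Response = Enzyme - Gene + 2Marker  [with Enzyme=10, Gene=5, Marker=-32]  = -59
Without intervention: Enzyme = 6 if Dose >= 1 else -1  [with Dose=0]  = -1; Marker = Dose - 3Enzyme - 2  [with Dose=0, Enzyme=-1]  = 1; Response = Enzyme - Gene + 2Marker  [with Enzyme=-1, Gene=5, Marker=1]  = -4.
Change = -59 − (-4) = -55.

-55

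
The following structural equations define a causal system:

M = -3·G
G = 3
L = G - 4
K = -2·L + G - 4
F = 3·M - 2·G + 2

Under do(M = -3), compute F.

-13

The intervention breaks the incoming arrows to M: M = -3·G no longer applies, and M = -3.
F = 3·M - 2·G + 2  [with M=-3, G=3]  = -13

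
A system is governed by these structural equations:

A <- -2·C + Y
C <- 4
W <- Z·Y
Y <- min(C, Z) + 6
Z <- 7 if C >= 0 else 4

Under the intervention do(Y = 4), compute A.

The intervention breaks the incoming arrows to Y: Y <- min(C, Z) + 6 no longer applies, and Y = 4.
A = -2·C + Y  [with C=4, Y=4]  = -4

-4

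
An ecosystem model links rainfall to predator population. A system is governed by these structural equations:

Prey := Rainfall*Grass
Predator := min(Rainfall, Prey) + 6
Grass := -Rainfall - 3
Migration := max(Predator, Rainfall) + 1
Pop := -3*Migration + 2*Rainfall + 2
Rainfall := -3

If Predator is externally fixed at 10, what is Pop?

-37

Under do(Predator=10), the mechanism Predator := min(Rainfall, Prey) + 6 is discarded; Predator is fixed at 10.
Migration = max(Predator, Rainfall) + 1  [with Predator=10, Rainfall=-3]  = 11
Pop = -3*Migration + 2*Rainfall + 2  [with Migration=11, Rainfall=-3]  = -37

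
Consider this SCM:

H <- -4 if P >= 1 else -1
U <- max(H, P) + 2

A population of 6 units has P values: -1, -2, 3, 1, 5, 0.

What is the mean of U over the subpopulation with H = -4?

5

Observing H=-4 restricts to units where H's equation naturally yields -4: P ∈ {3, 1, 5}. In that subpopulation U = 5, 3, 7, mean 5.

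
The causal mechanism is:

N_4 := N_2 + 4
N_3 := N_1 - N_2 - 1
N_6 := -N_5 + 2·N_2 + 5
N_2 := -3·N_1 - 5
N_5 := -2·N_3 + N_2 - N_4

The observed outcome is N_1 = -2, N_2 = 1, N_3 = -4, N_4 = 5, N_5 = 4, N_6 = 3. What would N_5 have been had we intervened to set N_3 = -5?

do(N_3=-5) replaces the equation N_3 := N_1 - N_2 - 1 with the constant N_3 = -5.
N_2 = -3·N_1 - 5  [with N_1=-2]  = 1
N_4 = N_2 + 4  [with N_2=1]  = 5
N_5 = -2·N_3 + N_2 - N_4  [with N_3=-5, N_2=1, N_4=5]  = 6

6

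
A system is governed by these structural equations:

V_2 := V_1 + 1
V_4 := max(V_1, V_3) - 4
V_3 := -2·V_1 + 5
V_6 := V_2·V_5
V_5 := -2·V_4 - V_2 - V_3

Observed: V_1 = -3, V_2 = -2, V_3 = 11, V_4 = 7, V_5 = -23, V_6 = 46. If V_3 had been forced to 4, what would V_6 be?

4

The intervention breaks the incoming arrows to V_3: V_3 := -2·V_1 + 5 no longer applies, and V_3 = 4.
V_2 = V_1 + 1  [with V_1=-3]  = -2
V_4 = max(V_1, V_3) - 4  [with V_1=-3, V_3=4]  = 0
V_5 = -2·V_4 - V_2 - V_3  [with V_4=0, V_2=-2, V_3=4]  = -2
V_6 = V_2·V_5  [with V_2=-2, V_5=-2]  = 4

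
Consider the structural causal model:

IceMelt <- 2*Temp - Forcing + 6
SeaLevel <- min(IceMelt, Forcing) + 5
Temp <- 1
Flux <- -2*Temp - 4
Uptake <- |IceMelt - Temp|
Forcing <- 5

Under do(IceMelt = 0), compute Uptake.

The intervention breaks the incoming arrows to IceMelt: IceMelt <- 2*Temp - Forcing + 6 no longer applies, and IceMelt = 0.
Uptake = |IceMelt - Temp|  [with IceMelt=0, Temp=1]  = 1

1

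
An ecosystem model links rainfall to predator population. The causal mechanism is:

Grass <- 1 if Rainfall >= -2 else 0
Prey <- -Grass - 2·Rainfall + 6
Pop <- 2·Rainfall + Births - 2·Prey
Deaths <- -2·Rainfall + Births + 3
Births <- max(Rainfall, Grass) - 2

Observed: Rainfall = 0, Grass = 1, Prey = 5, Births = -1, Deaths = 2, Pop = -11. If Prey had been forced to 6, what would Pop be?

-13

The intervention breaks the incoming arrows to Prey: Prey <- -Grass - 2·Rainfall + 6 no longer applies, and Prey = 6.
Grass = 1 if Rainfall >= -2 else 0  [with Rainfall=0]  = 1
Births = max(Rainfall, Grass) - 2  [with Rainfall=0, Grass=1]  = -1
Pop = 2·Rainfall + Births - 2·Prey  [with Rainfall=0, Births=-1, Prey=6]  = -13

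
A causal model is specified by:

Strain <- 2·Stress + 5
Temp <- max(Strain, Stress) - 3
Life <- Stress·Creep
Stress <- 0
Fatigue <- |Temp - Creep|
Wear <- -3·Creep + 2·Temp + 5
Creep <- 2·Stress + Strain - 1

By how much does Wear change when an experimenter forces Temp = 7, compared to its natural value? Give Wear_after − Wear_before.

10

do(Temp=7) replaces the equation Temp <- max(Strain, Stress) - 3 with the constant Temp = 7.
Strain = 2·Stress + 5  [with Stress=0]  = 5
Creep = 2·Stress + Strain - 1  [with Stress=0, Strain=5]  = 4
Wear = -3·Creep + 2·Temp + 5  [with Creep=4, Temp=7]  = 7
Without intervention: Strain = 2·Stress + 5  [with Stress=0]  = 5; Temp = max(Strain, Stress) - 3  [with Strain=5, Stress=0]  = 2; Creep = 2·Stress + Strain - 1  [with Stress=0, Strain=5]  = 4; Wear = -3·Creep + 2·Temp + 5  [with Creep=4, Temp=2]  = -3.
Change = 7 − (-3) = 10.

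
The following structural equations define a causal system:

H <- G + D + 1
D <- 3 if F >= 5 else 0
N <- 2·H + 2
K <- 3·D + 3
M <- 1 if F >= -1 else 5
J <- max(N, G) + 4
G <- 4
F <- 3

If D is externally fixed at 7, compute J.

30

The intervention breaks the incoming arrows to D: D <- 3 if F >= 5 else 0 no longer applies, and D = 7.
H = G + D + 1  [with G=4, D=7]  = 12
N = 2·H + 2  [with H=12]  = 26
J = max(N, G) + 4  [with N=26, G=4]  = 30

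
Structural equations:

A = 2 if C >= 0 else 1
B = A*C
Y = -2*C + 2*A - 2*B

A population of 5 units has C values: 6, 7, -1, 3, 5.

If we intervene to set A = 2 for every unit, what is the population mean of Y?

-20

Every unit gets A=2 under the intervention. Y values become -32, -38, 10, -14, -26; E[Y|do(A=2)] = -20.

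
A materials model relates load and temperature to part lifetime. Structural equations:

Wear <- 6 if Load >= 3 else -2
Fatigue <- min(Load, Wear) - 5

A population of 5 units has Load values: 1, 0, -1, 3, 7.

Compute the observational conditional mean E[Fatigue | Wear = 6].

Conditioning on Wear=6 selects the 2 unit(s) with Load ∈ {3, 7}. Their Fatigue values: -2, 1. Mean = -0.5.

-0.5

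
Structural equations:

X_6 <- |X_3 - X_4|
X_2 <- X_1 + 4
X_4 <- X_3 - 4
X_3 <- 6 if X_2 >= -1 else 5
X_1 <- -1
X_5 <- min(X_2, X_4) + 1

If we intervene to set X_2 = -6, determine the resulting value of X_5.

do(X_2=-6) replaces the equation X_2 <- X_1 + 4 with the constant X_2 = -6.
X_3 = 6 if X_2 >= -1 else 5  [with X_2=-6]  = 5
X_4 = X_3 - 4  [with X_3=5]  = 1
X_5 = min(X_2, X_4) + 1  [with X_2=-6, X_4=1]  = -5

-5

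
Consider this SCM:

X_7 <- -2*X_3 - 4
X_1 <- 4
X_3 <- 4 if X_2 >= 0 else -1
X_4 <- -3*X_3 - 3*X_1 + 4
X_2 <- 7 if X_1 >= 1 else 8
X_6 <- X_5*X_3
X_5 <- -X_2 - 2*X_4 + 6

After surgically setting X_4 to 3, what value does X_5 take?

-7

Intervening sets X_4 = 3 and removes its equation (X_4 <- -3*X_3 - 3*X_1 + 4).
X_2 = 7 if X_1 >= 1 else 8  [with X_1=4]  = 7
X_5 = -X_2 - 2*X_4 + 6  [with X_2=7, X_4=3]  = -7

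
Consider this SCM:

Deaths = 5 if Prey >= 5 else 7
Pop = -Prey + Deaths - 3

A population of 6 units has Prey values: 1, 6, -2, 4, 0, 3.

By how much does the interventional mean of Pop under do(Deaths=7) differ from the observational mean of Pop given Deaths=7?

-0.8

Under do(Deaths=7), Deaths's equation is replaced by Deaths=7 for every unit. Per-unit Pop: 3, -2, 6, 0, 4, 1. Mean = 2.
Observing Deaths=7 restricts to units where Deaths's equation naturally yields 7: Prey ∈ {1, -2, 4, 0, 3}. In that subpopulation Pop = 3, 6, 0, 4, 1, mean 2.8.
Difference = 2 − 2.8 = -0.8.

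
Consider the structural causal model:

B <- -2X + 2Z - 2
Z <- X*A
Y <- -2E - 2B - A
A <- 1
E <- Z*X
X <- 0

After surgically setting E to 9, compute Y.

Under do(E=9), the mechanism E <- Z*X is discarded; E is fixed at 9.
Z = X*A  [with X=0, A=1]  = 0
B = -2X + 2Z - 2  [with X=0, Z=0]  = -2
Y = -2E - 2B - A  [with E=9, B=-2, A=1]  = -15

-15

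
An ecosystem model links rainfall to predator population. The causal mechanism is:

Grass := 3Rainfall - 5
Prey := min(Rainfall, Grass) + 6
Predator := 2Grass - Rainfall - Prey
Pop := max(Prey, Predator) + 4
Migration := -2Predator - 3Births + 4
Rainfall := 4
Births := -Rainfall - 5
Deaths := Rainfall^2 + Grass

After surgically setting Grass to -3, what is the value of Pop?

do(Grass=-3) replaces the equation Grass := 3Rainfall - 5 with the constant Grass = -3.
Prey = min(Rainfall, Grass) + 6  [with Rainfall=4, Grass=-3]  = 3
Predator = 2Grass - Rainfall - Prey  [with Grass=-3, Rainfall=4, Prey=3]  = -13
Pop = max(Prey, Predator) + 4  [with Prey=3, Predator=-13]  = 7

7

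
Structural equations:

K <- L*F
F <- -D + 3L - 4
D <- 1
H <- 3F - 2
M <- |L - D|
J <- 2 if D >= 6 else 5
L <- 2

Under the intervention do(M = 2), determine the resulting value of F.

1

do(M=2) replaces the equation M <- |L - D| with the constant M = 2.
F is not downstream of the intervention, so its value is determined by the original equations.
F = -D + 3L - 4  [with D=1, L=2]  = 1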